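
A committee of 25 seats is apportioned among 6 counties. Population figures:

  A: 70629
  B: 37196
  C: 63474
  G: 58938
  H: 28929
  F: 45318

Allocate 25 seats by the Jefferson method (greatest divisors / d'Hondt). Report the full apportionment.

Standard divisor 304484/25 ≈ 12179.36; standard quotas: A 5.799, B 3.054, C 5.212, G 4.839, H 2.375, F 3.721.
Rounding down gives 5, 3, 5, 4, 2, 3 = 22 seats, so the divisor must be adjusted.
With modified divisor 11000: modified quotas A 6.421, B 3.381, C 5.770, G 5.358, H 2.630, F 4.120.
Rounding down: A 6, B 3, C 5, G 5, H 2, F 4 (total 25).

A 6; B 3; C 5; G 5; H 2; F 4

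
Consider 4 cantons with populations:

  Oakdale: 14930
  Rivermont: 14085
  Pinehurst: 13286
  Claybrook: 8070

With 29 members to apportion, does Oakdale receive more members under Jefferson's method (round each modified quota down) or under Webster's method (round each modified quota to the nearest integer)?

Jefferson

Jefferson: Oakdale 9, Rivermont 8, Pinehurst 8, Claybrook 4.
Webster: Oakdale 8, Rivermont 8, Pinehurst 8, Claybrook 5.
Oakdale gets 9 under Jefferson and 8 under Webster.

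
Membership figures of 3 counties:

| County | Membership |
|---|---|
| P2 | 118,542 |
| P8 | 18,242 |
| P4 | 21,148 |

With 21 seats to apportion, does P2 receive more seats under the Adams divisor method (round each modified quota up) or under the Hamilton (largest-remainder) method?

Adams: P2 15, P8 3, P4 3.
Hamilton: P2 16, P8 2, P4 3.
P2 gets 15 under Adams and 16 under Hamilton.

Hamilton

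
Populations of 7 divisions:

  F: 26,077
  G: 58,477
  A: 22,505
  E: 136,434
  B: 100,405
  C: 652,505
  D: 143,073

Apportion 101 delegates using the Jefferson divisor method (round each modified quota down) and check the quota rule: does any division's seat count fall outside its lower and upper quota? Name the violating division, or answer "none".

C

Standard quotas: F 2.311, G 5.183, A 1.995, E 12.093, B 8.900, C 57.836, D 12.682.
Jefferson allocation: F 2, G 5, A 2, E 12, B 9, C 59, D 12.
C has quota 57.836 (lower 57, upper 58) but receives 59 — outside the quota interval.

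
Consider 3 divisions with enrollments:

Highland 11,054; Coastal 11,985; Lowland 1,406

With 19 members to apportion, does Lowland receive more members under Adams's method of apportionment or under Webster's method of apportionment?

Adams

Adams: Highland 8, Coastal 9, Lowland 2.
Webster: Highland 9, Coastal 9, Lowland 1.
Lowland gets 2 under Adams and 1 under Webster.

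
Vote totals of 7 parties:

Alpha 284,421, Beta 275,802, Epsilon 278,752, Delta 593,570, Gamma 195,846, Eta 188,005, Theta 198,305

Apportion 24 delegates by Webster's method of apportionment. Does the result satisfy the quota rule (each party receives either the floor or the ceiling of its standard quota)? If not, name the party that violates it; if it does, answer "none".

none

Standard quotas: Alpha 3.388, Beta 3.285, Epsilon 3.321, Delta 7.071, Gamma 2.333, Eta 2.240, Theta 2.362.
Webster allocation: Alpha 4, Beta 3, Epsilon 4, Delta 7, Gamma 2, Eta 2, Theta 2.
Every allocation lies between the lower and upper quota.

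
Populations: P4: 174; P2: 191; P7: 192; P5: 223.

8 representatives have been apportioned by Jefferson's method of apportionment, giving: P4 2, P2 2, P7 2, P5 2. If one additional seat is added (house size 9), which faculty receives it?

P5

Priority for the next seat is population ÷ (current seats + 1).
Priorities: P4 58.000, P2 63.667, P7 64.000, P5 74.333.
Highest priority: P5.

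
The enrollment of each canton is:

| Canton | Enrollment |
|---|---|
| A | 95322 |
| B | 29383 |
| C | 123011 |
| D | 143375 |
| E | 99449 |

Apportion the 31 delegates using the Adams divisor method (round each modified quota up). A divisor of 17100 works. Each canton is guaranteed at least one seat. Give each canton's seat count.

With modified divisor 17100: modified quotas A 5.574, B 1.718, C 7.194, D 8.385, E 5.816.
Rounding up: A 6, B 2, C 8, D 9, E 6 (total 31).

A 6; B 2; C 8; D 9; E 6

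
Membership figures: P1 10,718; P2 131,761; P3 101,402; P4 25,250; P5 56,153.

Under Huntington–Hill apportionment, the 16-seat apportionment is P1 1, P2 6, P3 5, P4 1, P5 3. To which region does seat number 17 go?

P2

Priority for the next seat is population ÷ (√(s·(s+1))).
Priorities: P1 7578.770, P2 20331.164, P3 18513.388, P4 17854.446, P5 16209.975.
Highest priority: P2.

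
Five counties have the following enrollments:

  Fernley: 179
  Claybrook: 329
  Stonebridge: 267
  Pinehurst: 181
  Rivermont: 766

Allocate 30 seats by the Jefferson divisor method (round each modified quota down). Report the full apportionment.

Standard divisor 1722/30 ≈ 57.4; standard quotas: Fernley 3.118, Claybrook 5.732, Stonebridge 4.652, Pinehurst 3.153, Rivermont 13.345.
Rounding down gives 3, 5, 4, 3, 13 = 28 seats, so the divisor must be adjusted.
With modified divisor 54: modified quotas Fernley 3.315, Claybrook 6.093, Stonebridge 4.944, Pinehurst 3.352, Rivermont 14.185.
Rounding down: Fernley 3, Claybrook 6, Stonebridge 4, Pinehurst 3, Rivermont 14 (total 30).

Fernley: 3, Claybrook: 6, Stonebridge: 4, Pinehurst: 3, Rivermont: 14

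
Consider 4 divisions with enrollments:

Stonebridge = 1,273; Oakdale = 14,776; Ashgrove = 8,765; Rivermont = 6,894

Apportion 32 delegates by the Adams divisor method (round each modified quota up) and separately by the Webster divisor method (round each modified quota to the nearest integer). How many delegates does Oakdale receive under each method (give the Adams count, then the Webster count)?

Adams: Stonebridge 2, Oakdale 14, Ashgrove 9, Rivermont 7.
Webster: Stonebridge 1, Oakdale 15, Ashgrove 9, Rivermont 7.
Oakdale gets 14 under Adams and 15 under Webster.

14 and 15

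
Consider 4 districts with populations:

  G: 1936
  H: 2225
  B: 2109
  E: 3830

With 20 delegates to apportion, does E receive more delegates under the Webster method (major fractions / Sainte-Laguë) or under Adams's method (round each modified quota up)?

Webster

Webster: G 4, H 4, B 4, E 8.
Adams: G 4, H 5, B 4, E 7.
E gets 8 under Webster and 7 under Adams.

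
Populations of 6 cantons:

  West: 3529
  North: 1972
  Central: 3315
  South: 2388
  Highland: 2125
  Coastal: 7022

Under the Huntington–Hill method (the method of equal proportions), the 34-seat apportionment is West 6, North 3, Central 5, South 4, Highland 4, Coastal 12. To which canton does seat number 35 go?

Priority for the next seat is population ÷ (√(s·(s+1))).
Priorities: West 544.537, North 569.267, Central 605.233, South 533.973, Highland 475.164, Coastal 562.210.
Highest priority: Central.

Central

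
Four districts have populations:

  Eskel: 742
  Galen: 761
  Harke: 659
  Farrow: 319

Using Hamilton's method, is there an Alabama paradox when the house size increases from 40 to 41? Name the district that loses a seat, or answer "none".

none

At 40 seats: Eskel 12, Galen 12, Harke 11, Farrow 5.
At 41 seats: Eskel 12, Galen 13, Harke 11, Farrow 5.
No district's allocation decreased.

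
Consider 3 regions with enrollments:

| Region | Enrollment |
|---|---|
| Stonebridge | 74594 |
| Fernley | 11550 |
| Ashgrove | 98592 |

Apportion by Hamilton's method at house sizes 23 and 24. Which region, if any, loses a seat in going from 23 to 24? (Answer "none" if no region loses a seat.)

At 23 seats: Stonebridge 9, Fernley 2, Ashgrove 12.
At 24 seats: Stonebridge 10, Fernley 1, Ashgrove 13.
Fernley drops from 2 to 1.

Fernley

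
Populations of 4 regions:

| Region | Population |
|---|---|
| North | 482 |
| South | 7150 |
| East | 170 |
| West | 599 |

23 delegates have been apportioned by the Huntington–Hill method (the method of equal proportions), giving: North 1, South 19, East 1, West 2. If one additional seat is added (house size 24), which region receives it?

South

Priority for the next seat is population ÷ (√(s·(s+1))).
Priorities: North 340.825, South 366.787, East 120.208, West 244.541.
Highest priority: South.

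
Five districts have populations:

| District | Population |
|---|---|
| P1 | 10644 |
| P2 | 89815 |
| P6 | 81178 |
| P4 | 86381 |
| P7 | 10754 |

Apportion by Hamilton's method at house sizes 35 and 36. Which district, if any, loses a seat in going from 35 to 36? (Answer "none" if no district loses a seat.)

At 35 seats: P1 1, P2 11, P6 10, P4 11, P7 2.
At 36 seats: P1 1, P2 12, P6 11, P4 11, P7 1.
P7 drops from 2 to 1.

P7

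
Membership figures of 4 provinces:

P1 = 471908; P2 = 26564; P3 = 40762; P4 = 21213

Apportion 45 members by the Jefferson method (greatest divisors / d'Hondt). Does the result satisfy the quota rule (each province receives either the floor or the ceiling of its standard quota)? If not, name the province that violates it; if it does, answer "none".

Standard quotas: P1 37.891, P2 2.133, P3 3.273, P4 1.703.
Jefferson allocation: P1 39, P2 2, P3 3, P4 1.
P1 has quota 37.891 (lower 37, upper 38) but receives 39 — outside the quota interval.

P1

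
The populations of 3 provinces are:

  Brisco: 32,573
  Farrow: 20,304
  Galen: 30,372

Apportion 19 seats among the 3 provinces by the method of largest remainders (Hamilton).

Brisco 7, Farrow 5, Galen 7

Total 83249; standard divisor 83249/19 ≈ 4381.526.
Standard quotas: Brisco 7.4342, Farrow 4.6340, Galen 6.9318.
Lower quotas: Brisco 7, Farrow 4, Galen 6 (sum 17, leaving 2 seats).
Remainders in descending order: Galen 0.9318, Farrow 0.6340, Brisco 0.4342.
Largest remainders: Galen, Farrow receive the extra seats.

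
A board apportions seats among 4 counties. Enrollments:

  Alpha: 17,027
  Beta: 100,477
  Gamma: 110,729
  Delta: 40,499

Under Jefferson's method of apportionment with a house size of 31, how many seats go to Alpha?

Standard divisor 268732/31 ≈ 8668.774; standard quotas: Alpha 1.964, Beta 11.591, Gamma 12.773, Delta 4.672.
Rounding down gives 1, 11, 12, 4 = 28 seats, so the divisor must be adjusted.
With modified divisor 8200: modified quotas Alpha 2.076, Beta 12.253, Gamma 13.504, Delta 4.939.
Rounding down: Alpha 2, Beta 12, Gamma 13, Delta 4 (total 31).
Alpha receives 2.

2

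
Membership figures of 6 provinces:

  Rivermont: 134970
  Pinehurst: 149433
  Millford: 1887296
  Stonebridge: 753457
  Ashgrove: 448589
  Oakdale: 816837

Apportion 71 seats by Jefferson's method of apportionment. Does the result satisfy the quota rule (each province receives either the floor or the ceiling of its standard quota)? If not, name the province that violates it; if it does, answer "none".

Standard quotas: Rivermont 2.287, Pinehurst 2.532, Millford 31.976, Stonebridge 12.766, Ashgrove 7.600, Oakdale 13.839.
Jefferson allocation: Rivermont 2, Pinehurst 2, Millford 33, Stonebridge 13, Ashgrove 7, Oakdale 14.
Millford has quota 31.976 (lower 31, upper 32) but receives 33 — outside the quota interval.

Millford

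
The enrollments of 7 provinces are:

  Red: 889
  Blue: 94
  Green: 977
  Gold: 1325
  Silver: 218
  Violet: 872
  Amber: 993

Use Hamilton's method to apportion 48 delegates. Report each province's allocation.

The standard divisor is 5368/48 ≈ 111.833.
Standard quotas: Red 7.949, Blue 0.841, Green 8.736, Gold 11.848, Silver 1.949, Violet 7.797, Amber 8.879.
Lower quotas: Red 7, Blue 0, Green 8, Gold 11, Silver 1, Violet 7, Amber 8 (sum 42, leaving 6 seats).
Remainders in descending order: Red 0.949, Silver 0.949, Amber 0.879, Gold 0.848, Blue 0.841, Violet 0.797, Green 0.736.
Largest remainders: Red, Silver, Amber, Gold, Blue, Violet receive the extra seats.

Red: 8, Blue: 1, Green: 8, Gold: 12, Silver: 2, Violet: 8, Amber: 9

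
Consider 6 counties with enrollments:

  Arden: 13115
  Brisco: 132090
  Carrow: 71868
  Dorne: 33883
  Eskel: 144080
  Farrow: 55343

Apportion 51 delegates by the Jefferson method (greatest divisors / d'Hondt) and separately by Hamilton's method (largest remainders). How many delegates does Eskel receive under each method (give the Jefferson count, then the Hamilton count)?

Jefferson: Arden 1, Brisco 15, Carrow 8, Dorne 4, Eskel 17, Farrow 6.
Hamilton: Arden 2, Brisco 15, Carrow 8, Dorne 4, Eskel 16, Farrow 6.
Eskel gets 17 under Jefferson and 16 under Hamilton.

17 and 16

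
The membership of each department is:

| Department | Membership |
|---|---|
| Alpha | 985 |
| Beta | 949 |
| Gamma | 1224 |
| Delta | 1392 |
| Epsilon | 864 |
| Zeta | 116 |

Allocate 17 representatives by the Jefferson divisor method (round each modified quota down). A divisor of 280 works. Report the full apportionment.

With modified divisor 280: modified quotas Alpha 3.518, Beta 3.389, Gamma 4.371, Delta 4.971, Epsilon 3.086, Zeta 0.414.
Rounding down: Alpha 3, Beta 3, Gamma 4, Delta 4, Epsilon 3, Zeta 0 (total 17).

Alpha 3, Beta 3, Gamma 4, Delta 4, Epsilon 3, Zeta 0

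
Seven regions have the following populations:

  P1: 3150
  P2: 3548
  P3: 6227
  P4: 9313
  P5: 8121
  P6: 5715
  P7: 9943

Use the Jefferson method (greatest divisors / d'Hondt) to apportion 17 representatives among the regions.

P1=1, P2=1, P3=2, P4=4, P5=3, P6=2, P7=4

Standard divisor 46017/17 ≈ 2706.882; standard quotas: P1 1.164, P2 1.311, P3 2.300, P4 3.440, P5 3.000, P6 2.111, P7 3.673.
Rounding down gives 1, 1, 2, 3, 3, 2, 3 = 15 seats, so the divisor must be adjusted.
With modified divisor 2200: modified quotas P1 1.432, P2 1.613, P3 2.830, P4 4.233, P5 3.691, P6 2.598, P7 4.520.
Rounding down: P1 1, P2 1, P3 2, P4 4, P5 3, P6 2, P7 4 (total 17).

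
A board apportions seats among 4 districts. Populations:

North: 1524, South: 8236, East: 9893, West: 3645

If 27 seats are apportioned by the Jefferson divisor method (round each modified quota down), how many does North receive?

Standard divisor 23298/27 ≈ 862.889; standard quotas: North 1.766, South 9.545, East 11.465, West 4.224.
Rounding down gives 1, 9, 11, 4 = 25 seats, so the divisor must be adjusted.
With modified divisor 800: modified quotas North 1.905, South 10.295, East 12.366, West 4.556.
Rounding down: North 1, South 10, East 12, West 4 (total 27).
North receives 1.

1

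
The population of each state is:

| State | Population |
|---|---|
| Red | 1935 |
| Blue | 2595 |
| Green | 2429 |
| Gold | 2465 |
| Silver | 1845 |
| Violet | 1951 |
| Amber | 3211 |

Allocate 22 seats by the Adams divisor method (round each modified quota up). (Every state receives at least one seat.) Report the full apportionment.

Standard divisor 16431/22 ≈ 746.864; standard quotas: Red 2.591, Blue 3.475, Green 3.252, Gold 3.300, Silver 2.470, Violet 2.612, Amber 4.299.
Rounding up gives 3, 4, 4, 4, 3, 3, 5 = 26 seats, so the divisor must be adjusted.
With modified divisor 900: modified quotas Red 2.150, Blue 2.883, Green 2.699, Gold 2.739, Silver 2.050, Violet 2.168, Amber 3.568.
Rounding up: Red 3, Blue 3, Green 3, Gold 3, Silver 3, Violet 3, Amber 4 (total 22).

Red 3; Blue 3; Green 3; Gold 3; Silver 3; Violet 3; Amber 4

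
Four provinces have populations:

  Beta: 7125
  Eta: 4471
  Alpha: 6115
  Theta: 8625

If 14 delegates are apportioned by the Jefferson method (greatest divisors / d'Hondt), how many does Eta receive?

2

Standard divisor 26336/14 ≈ 1881.143; standard quotas: Beta 3.788, Eta 2.377, Alpha 3.251, Theta 4.585.
Rounding down gives 3, 2, 3, 4 = 12 seats, so the divisor must be adjusted.
With modified divisor 1600: modified quotas Beta 4.453, Eta 2.794, Alpha 3.822, Theta 5.391.
Rounding down: Beta 4, Eta 2, Alpha 3, Theta 5 (total 14).
Eta receives 2.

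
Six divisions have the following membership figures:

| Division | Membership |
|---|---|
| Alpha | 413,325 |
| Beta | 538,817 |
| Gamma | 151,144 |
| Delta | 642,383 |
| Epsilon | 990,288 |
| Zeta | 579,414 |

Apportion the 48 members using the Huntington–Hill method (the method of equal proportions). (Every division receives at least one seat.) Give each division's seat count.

Alpha=6; Beta=8; Gamma=2; Delta=9; Epsilon=15; Zeta=8

With divisor 68310: modified quotas Alpha 6.051, Beta 7.888, Gamma 2.213, Delta 9.404, Epsilon 14.497, Zeta 8.482.
Geometric-mean thresholds: Alpha √(6·7)=6.481, Beta √(7·8)=7.483, Gamma √(2·3)=2.449, Delta √(9·10)=9.487, Epsilon √(14·15)=14.491, Zeta √(8·9)=8.485.
Each quota rounded against its threshold gives Alpha 6, Beta 8, Gamma 2, Delta 9, Epsilon 15, Zeta 8 (total 48).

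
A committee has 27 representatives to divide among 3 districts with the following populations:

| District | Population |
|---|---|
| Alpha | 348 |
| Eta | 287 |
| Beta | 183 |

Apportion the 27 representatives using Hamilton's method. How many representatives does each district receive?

Alpha 12, Eta 9, Beta 6

Standard divisor: 818 ÷ 27 ≈ 30.296.
Standard quotas: Alpha 11.487, Eta 9.473, Beta 6.040.
Lower quotas: Alpha 11, Eta 9, Beta 6 (sum 26, leaving 1 seat).
Remainders in descending order: Alpha 0.487, Eta 0.473, Beta 0.040.
The surplus seat goes to Alpha.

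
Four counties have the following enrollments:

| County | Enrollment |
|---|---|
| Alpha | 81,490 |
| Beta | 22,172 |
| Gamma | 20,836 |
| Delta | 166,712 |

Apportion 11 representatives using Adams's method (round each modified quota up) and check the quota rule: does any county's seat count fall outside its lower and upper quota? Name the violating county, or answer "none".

none

Standard quotas: Alpha 3.078, Beta 0.838, Gamma 0.787, Delta 6.297.
Adams allocation: Alpha 3, Beta 1, Gamma 1, Delta 6.
Every allocation lies between the lower and upper quota.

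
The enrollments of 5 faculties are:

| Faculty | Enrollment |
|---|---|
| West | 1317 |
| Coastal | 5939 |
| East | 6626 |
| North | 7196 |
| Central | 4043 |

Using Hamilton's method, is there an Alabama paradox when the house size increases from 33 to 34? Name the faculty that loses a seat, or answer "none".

At 33 seats: West 2, Coastal 8, East 9, North 9, Central 5.
At 34 seats: West 2, Coastal 8, East 9, North 10, Central 5.
No faculty's allocation decreased.

none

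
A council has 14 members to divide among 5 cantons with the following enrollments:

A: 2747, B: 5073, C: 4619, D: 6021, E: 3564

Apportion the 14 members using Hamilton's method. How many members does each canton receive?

The standard divisor is 22024/14 ≈ 1573.143.
Standard quotas: A 1.7462, B 3.2248, C 2.9362, D 3.8274, E 2.2655.
Lower quotas: A 1, B 3, C 2, D 3, E 2 (sum 11, leaving 3 seats).
Remainders in descending order: C 0.9362, D 0.8274, A 0.7462, E 0.2655, B 0.2248.
Largest remainders: C, D, A receive the extra seats.

A 2, B 3, C 3, D 4, E 2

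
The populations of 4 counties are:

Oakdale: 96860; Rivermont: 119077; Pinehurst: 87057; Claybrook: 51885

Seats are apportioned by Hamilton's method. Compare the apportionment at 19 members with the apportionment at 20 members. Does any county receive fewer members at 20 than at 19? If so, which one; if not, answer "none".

At 19 seats: Oakdale 5, Rivermont 6, Pinehurst 5, Claybrook 3.
At 20 seats: Oakdale 5, Rivermont 7, Pinehurst 5, Claybrook 3.
No county's allocation decreased.

none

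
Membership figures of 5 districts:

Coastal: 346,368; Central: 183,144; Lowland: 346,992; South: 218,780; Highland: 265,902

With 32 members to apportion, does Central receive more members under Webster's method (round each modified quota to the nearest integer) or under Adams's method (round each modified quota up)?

Webster: Coastal 8, Central 4, Lowland 8, South 5, Highland 7.
Adams: Coastal 8, Central 5, Lowland 8, South 5, Highland 6.
Central gets 4 under Webster and 5 under Adams.

Adams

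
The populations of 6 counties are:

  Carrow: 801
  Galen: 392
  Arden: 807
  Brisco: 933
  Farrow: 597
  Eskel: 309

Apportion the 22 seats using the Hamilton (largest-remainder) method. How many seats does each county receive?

Carrow=5; Galen=2; Arden=5; Brisco=5; Farrow=3; Eskel=2

The standard divisor is 3839/22 ≈ 174.5.
Standard quotas: Carrow 4.590, Galen 2.246, Arden 4.625, Brisco 5.347, Farrow 3.421, Eskel 1.771.
Lower quotas: Carrow 4, Galen 2, Arden 4, Brisco 5, Farrow 3, Eskel 1 (sum 19, leaving 3 seats).
Remainders in descending order: Eskel 0.771, Arden 0.625, Carrow 0.590, Farrow 0.421, Brisco 0.347, Galen 0.246.
Largest remainders: Eskel, Arden, Carrow receive the extra seats.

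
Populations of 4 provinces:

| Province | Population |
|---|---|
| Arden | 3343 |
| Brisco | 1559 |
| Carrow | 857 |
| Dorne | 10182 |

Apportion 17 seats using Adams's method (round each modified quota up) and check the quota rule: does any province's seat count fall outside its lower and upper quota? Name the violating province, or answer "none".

none

Standard quotas: Arden 3.565, Brisco 1.663, Carrow 0.914, Dorne 10.858.
Adams allocation: Arden 4, Brisco 2, Carrow 1, Dorne 10.
Every allocation lies between the lower and upper quota.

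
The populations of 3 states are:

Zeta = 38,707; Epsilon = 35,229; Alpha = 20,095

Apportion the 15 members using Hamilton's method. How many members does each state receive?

The standard divisor is 94031/15 ≈ 6268.733.
Standard quotas: Zeta 6.1746, Epsilon 5.6198, Alpha 3.2056.
Lower quotas: Zeta 6, Epsilon 5, Alpha 3 (sum 14, leaving 1 seat).
Remainders in descending order: Epsilon 0.6198, Alpha 0.2056, Zeta 0.1746.
Largest remainder: Epsilon receives the extra seat.

Zeta 6; Epsilon 6; Alpha 3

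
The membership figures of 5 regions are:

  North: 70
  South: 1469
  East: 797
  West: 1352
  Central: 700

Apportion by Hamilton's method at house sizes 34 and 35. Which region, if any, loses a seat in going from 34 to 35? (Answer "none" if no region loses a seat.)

North

At 34 seats: North 1, South 11, East 6, West 11, Central 5.
At 35 seats: North 0, South 12, East 6, West 11, Central 6.
North drops from 1 to 0.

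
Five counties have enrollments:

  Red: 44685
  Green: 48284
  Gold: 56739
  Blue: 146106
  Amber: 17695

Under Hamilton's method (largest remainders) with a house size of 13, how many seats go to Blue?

Total 313509; standard divisor 313509/13 ≈ 24116.077.
Standard quotas: Red 1.8529, Green 2.0021, Gold 2.3527, Blue 6.0584, Amber 0.7337.
Lower quotas: Red 1, Green 2, Gold 2, Blue 6, Amber 0 (sum 11, leaving 2 seats).
Remainders in descending order: Red 0.8529, Amber 0.7337, Gold 0.3527, Blue 0.0584, Green 0.0021.
The surplus seats go to Red, Amber.
Blue receives 6.

6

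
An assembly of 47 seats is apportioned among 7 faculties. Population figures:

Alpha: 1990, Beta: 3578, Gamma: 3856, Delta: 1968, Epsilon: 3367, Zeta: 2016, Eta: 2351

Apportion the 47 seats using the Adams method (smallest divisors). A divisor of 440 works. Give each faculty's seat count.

With modified divisor 440: modified quotas Alpha 4.523, Beta 8.132, Gamma 8.764, Delta 4.473, Epsilon 7.652, Zeta 4.582, Eta 5.343.
Rounding up: Alpha 5, Beta 9, Gamma 9, Delta 5, Epsilon 8, Zeta 5, Eta 6 (total 47).

Alpha: 5, Beta: 9, Gamma: 9, Delta: 5, Epsilon: 8, Zeta: 5, Eta: 6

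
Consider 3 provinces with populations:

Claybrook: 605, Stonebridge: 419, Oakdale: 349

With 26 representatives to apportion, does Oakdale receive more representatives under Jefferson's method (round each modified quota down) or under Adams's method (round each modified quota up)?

Jefferson: Claybrook 12, Stonebridge 8, Oakdale 6.
Adams: Claybrook 11, Stonebridge 8, Oakdale 7.
Oakdale gets 6 under Jefferson and 7 under Adams.

Adams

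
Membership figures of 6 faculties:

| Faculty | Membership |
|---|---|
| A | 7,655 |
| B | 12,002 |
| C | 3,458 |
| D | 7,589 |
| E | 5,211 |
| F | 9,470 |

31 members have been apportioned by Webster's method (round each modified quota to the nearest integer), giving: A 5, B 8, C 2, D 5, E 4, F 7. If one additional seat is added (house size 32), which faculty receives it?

B

Priority for the next seat is population ÷ (current seats + 0.5).
Priorities: A 1391.818, B 1412.000, C 1383.200, D 1379.818, E 1158.000, F 1262.667.
Highest priority: B.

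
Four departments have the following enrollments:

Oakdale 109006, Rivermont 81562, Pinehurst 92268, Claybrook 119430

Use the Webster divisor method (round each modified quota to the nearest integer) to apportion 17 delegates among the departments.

Standard divisor 402266/17 ≈ 23662.706; standard quotas: Oakdale 4.607, Rivermont 3.447, Pinehurst 3.899, Claybrook 5.047.
Rounding to the nearest integer gives Oakdale 5, Rivermont 3, Pinehurst 4, Claybrook 5 — total 17, matching the house size, so no adjustment is needed.

Oakdale: 5, Rivermont: 3, Pinehurst: 4, Claybrook: 5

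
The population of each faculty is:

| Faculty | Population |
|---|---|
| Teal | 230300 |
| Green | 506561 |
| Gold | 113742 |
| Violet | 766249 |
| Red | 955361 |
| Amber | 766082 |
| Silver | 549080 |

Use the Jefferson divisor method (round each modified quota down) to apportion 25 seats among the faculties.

Standard divisor 3887375/25 ≈ 155495; standard quotas: Teal 1.481, Green 3.258, Gold 0.731, Violet 4.928, Red 6.144, Amber 4.927, Silver 3.531.
Rounding down gives 1, 3, 0, 4, 6, 4, 3 = 21 seats, so the divisor must be adjusted.
With modified divisor 132100: modified quotas Teal 1.743, Green 3.835, Gold 0.861, Violet 5.801, Red 7.232, Amber 5.799, Silver 4.157.
Rounding down: Teal 1, Green 3, Gold 0, Violet 5, Red 7, Amber 5, Silver 4 (total 25).

Teal 1, Green 3, Gold 0, Violet 5, Red 7, Amber 5, Silver 4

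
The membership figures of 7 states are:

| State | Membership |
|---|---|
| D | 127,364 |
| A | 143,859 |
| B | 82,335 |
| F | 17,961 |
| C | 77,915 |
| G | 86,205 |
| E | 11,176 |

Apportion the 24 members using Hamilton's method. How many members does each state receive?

D 6, A 6, B 4, F 1, C 3, G 4, E 0

Total 546815; standard divisor 546815/24 ≈ 22783.958.
Standard quotas: D 5.5901, A 6.3140, B 3.6137, F 0.7883, C 3.4197, G 3.7836, E 0.4905.
Lower quotas: D 5, A 6, B 3, F 0, C 3, G 3, E 0 (sum 20, leaving 4 seats).
Remainders in descending order: F 0.7883, G 0.7836, B 0.6137, D 0.5901, E 0.4905, C 0.4197, A 0.3140.
The surplus seats go to F, G, B, D.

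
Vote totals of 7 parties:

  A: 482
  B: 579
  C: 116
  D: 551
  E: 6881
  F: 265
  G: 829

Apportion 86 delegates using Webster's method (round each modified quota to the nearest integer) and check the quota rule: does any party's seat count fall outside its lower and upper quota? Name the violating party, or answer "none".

E

Standard quotas: A 4.272, B 5.132, C 1.028, D 4.884, E 60.988, F 2.349, G 7.348.
Webster allocation: A 4, B 5, C 1, D 5, E 62, F 2, G 7.
E has quota 60.988 (lower 60, upper 61) but receives 62 — outside the quota interval.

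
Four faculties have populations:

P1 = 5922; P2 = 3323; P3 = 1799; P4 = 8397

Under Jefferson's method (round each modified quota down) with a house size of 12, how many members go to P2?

Standard divisor 19441/12 ≈ 1620.083; standard quotas: P1 3.655, P2 2.051, P3 1.110, P4 5.183.
Rounding down gives 3, 2, 1, 5 = 11 seats, so the divisor must be adjusted.
With modified divisor 1440: modified quotas P1 4.112, P2 2.308, P3 1.249, P4 5.831.
Rounding down: P1 4, P2 2, P3 1, P4 5 (total 12).
P2 receives 2.

2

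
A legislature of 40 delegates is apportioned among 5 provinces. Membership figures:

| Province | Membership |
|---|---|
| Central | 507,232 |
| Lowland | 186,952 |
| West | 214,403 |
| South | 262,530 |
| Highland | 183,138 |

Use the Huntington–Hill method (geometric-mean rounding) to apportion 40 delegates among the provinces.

Central 15, Lowland 6, West 6, South 8, Highland 5

With divisor 33784: modified quotas Central 15.014, Lowland 5.534, West 6.346, South 7.771, Highland 5.421.
Geometric-mean thresholds: Central √(15·16)=15.492, Lowland √(5·6)=5.477, West √(6·7)=6.481, South √(7·8)=7.483, Highland √(5·6)=5.477.
Each quota rounded against its threshold gives Central 15, Lowland 6, West 6, South 8, Highland 5 (total 40).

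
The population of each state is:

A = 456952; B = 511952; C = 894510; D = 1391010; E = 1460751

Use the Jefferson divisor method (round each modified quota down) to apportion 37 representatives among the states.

A=3, B=4, C=7, D=11, E=12

Standard divisor 4715175/37 ≈ 127437.162; standard quotas: A 3.586, B 4.017, C 7.019, D 10.915, E 11.463.
Rounding down gives 3, 4, 7, 10, 11 = 35 seats, so the divisor must be adjusted.
With modified divisor 118800: modified quotas A 3.846, B 4.309, C 7.530, D 11.709, E 12.296.
Rounding down: A 3, B 4, C 7, D 11, E 12 (total 37).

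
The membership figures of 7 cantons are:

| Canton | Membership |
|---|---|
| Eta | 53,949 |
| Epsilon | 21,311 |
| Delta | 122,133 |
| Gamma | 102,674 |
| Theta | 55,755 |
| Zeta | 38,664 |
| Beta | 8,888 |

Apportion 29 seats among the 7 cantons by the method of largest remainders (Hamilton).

Eta=4; Epsilon=1; Delta=9; Gamma=7; Theta=4; Zeta=3; Beta=1

The standard divisor is 403374/29 ≈ 13909.448.
Standard quotas: Eta 3.8786, Epsilon 1.5321, Delta 8.7806, Gamma 7.3816, Theta 4.0084, Zeta 2.7797, Beta 0.6390.
Lower quotas: Eta 3, Epsilon 1, Delta 8, Gamma 7, Theta 4, Zeta 2, Beta 0 (sum 25, leaving 4 seats).
Remainders in descending order: Eta 0.8786, Delta 0.7806, Zeta 0.7797, Beta 0.6390, Epsilon 0.5321, Gamma 0.3816, Theta 0.0084.
Largest remainders: Eta, Delta, Zeta, Beta receive the extra seats.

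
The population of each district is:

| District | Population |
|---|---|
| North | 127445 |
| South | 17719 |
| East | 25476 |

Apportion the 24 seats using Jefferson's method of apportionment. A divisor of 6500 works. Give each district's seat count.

North 19, South 2, East 3

With modified divisor 6500: modified quotas North 19.607, South 2.726, East 3.919.
Rounding down: North 19, South 2, East 3 (total 24).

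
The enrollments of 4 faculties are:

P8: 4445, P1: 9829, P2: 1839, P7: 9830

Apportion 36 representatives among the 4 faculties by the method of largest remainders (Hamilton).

P8 6; P1 14; P2 2; P7 14

The standard divisor is 25943/36 ≈ 720.639.
Standard quotas: P8 6.1681, P1 13.6393, P2 2.5519, P7 13.6407.
Lower quotas: P8 6, P1 13, P2 2, P7 13 (sum 34, leaving 2 seats).
Remainders in descending order: P7 0.6407, P1 0.6393, P2 0.5519, P8 0.1681.
The surplus seats go to P7, P1.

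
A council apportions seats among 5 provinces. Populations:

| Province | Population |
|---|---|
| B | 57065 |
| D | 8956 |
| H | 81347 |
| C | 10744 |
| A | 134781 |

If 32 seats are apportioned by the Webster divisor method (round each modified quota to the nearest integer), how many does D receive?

Standard divisor 292893/32 ≈ 9152.906; standard quotas: B 6.235, D 0.978, H 8.888, C 1.174, A 14.725.
Rounding to the nearest integer gives B 6, D 1, H 9, C 1, A 15 — total 32, matching the house size, so no adjustment is needed.
D receives 1.

1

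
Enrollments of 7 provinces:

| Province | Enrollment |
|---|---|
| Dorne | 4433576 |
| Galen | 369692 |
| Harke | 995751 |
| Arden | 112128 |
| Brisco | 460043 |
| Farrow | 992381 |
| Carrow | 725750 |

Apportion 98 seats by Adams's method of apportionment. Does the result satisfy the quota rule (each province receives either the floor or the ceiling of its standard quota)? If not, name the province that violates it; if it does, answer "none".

Standard quotas: Dorne 53.712, Galen 4.479, Harke 12.063, Arden 1.358, Brisco 5.573, Farrow 12.022, Carrow 8.792.
Adams allocation: Dorne 52, Galen 5, Harke 12, Arden 2, Brisco 6, Farrow 12, Carrow 9.
Dorne has quota 53.712 (lower 53, upper 54) but receives 52 — outside the quota interval.

Dorne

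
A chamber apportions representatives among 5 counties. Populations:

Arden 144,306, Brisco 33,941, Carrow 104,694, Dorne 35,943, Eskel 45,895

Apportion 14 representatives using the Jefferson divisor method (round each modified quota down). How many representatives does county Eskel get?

2

Standard divisor 364779/14 ≈ 26055.643; standard quotas: Arden 5.538, Brisco 1.303, Carrow 4.018, Dorne 1.379, Eskel 1.761.
Rounding down gives 5, 1, 4, 1, 1 = 12 seats, so the divisor must be adjusted.
With modified divisor 21900: modified quotas Arden 6.589, Brisco 1.550, Carrow 4.781, Dorne 1.641, Eskel 2.096.
Rounding down: Arden 6, Brisco 1, Carrow 4, Dorne 1, Eskel 2 (total 14).
Eskel receives 2.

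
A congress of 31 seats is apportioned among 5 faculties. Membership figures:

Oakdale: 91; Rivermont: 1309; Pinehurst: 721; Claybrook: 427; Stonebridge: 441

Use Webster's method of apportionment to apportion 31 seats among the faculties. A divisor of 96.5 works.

Oakdale: 1, Rivermont: 14, Pinehurst: 7, Claybrook: 4, Stonebridge: 5

With modified divisor 96.5: modified quotas Oakdale 0.943, Rivermont 13.565, Pinehurst 7.472, Claybrook 4.425, Stonebridge 4.570.
Rounding to the nearest integer: Oakdale 1, Rivermont 14, Pinehurst 7, Claybrook 4, Stonebridge 5 (total 31).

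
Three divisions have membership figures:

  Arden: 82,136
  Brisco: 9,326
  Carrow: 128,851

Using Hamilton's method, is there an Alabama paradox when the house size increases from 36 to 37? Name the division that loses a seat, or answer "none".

Brisco

At 36 seats: Arden 13, Brisco 2, Carrow 21.
At 37 seats: Arden 14, Brisco 1, Carrow 22.
Brisco drops from 2 to 1.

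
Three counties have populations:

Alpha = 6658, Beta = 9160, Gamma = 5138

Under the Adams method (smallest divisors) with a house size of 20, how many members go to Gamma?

Standard divisor 20956/20 ≈ 1047.8; standard quotas: Alpha 6.354, Beta 8.742, Gamma 4.904.
Rounding up gives 7, 9, 5 = 21 seats, so the divisor must be adjusted.
With modified divisor 1130: modified quotas Alpha 5.892, Beta 8.106, Gamma 4.547.
Rounding up: Alpha 6, Beta 9, Gamma 5 (total 20).
Gamma receives 5.

5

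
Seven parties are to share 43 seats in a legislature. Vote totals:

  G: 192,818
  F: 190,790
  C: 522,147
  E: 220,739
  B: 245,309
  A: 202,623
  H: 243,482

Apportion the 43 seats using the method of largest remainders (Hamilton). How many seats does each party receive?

Standard divisor: 1817908 ÷ 43 ≈ 42276.93.
Standard quotas: G 4.5608, F 4.5129, C 12.3506, E 5.2213, B 5.8024, A 4.7928, H 5.7592.
Lower quotas: G 4, F 4, C 12, E 5, B 5, A 4, H 5 (sum 39, leaving 4 seats).
Remainders in descending order: B 0.8024, A 0.7928, H 0.7592, G 0.5608, F 0.5129, C 0.3506, E 0.2213.
Largest remainders: B, A, H, G receive the extra seats.

G 5; F 4; C 12; E 5; B 6; A 5; H 6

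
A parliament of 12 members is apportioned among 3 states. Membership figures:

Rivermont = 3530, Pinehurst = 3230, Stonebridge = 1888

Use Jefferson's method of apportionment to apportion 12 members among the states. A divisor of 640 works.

Rivermont=5, Pinehurst=5, Stonebridge=2

With modified divisor 640: modified quotas Rivermont 5.516, Pinehurst 5.047, Stonebridge 2.950.
Rounding down: Rivermont 5, Pinehurst 5, Stonebridge 2 (total 12).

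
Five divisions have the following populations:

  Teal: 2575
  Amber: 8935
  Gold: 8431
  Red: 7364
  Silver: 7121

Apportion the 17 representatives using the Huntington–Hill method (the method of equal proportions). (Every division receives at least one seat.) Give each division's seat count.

With divisor 2027: modified quotas Teal 1.270, Amber 4.408, Gold 4.159, Red 3.633, Silver 3.513.
Geometric-mean thresholds: Teal √(1·2)=1.414, Amber √(4·5)=4.472, Gold √(4·5)=4.472, Red √(3·4)=3.464, Silver √(3·4)=3.464.
Each quota rounded against its threshold gives Teal 1, Amber 4, Gold 4, Red 4, Silver 4 (total 17).

Teal 1, Amber 4, Gold 4, Red 4, Silver 4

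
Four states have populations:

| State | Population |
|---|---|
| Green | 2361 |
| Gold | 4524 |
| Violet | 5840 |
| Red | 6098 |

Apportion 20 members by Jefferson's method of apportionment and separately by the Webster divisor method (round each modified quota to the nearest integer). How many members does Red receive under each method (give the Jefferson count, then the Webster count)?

7 and 6

Jefferson: Green 2, Gold 5, Violet 6, Red 7.
Webster: Green 3, Gold 5, Violet 6, Red 6.
Red gets 7 under Jefferson and 6 under Webster.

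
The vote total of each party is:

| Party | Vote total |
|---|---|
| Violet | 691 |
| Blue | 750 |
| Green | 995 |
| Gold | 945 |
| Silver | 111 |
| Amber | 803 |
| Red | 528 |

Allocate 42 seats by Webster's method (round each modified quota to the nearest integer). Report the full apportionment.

Standard divisor 4823/42 ≈ 114.833; standard quotas: Violet 6.017, Blue 6.531, Green 8.665, Gold 8.229, Silver 0.967, Amber 6.993, Red 4.598.
Rounding to the nearest integer gives 6, 7, 9, 8, 1, 7, 5 = 43 seats, so the divisor must be adjusted.
With modified divisor 116: modified quotas Violet 5.957, Blue 6.466, Green 8.578, Gold 8.147, Silver 0.957, Amber 6.922, Red 4.552.
Rounding to the nearest integer: Violet 6, Blue 6, Green 9, Gold 8, Silver 1, Amber 7, Red 5 (total 42).

Violet: 6, Blue: 6, Green: 9, Gold: 8, Silver: 1, Amber: 7, Red: 5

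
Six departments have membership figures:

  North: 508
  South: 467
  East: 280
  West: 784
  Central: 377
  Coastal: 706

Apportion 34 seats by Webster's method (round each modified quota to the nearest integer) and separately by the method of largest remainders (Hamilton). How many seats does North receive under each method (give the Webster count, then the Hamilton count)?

Webster: North 6, South 5, East 3, West 8, Central 4, Coastal 8.
Hamilton: North 5, South 5, East 3, West 9, Central 4, Coastal 8.
North gets 6 under Webster and 5 under Hamilton.

6 and 5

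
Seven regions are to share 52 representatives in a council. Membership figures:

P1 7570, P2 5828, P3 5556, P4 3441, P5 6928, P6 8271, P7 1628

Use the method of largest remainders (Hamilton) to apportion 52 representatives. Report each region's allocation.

P1 10, P2 8, P3 7, P4 5, P5 9, P6 11, P7 2

The standard divisor is 39222/52 ≈ 754.269.
Standard quotas: P1 10.0362, P2 7.7267, P3 7.3661, P4 4.5620, P5 9.1850, P6 10.9656, P7 2.1584.
Lower quotas: P1 10, P2 7, P3 7, P4 4, P5 9, P6 10, P7 2 (sum 49, leaving 3 seats).
Remainders in descending order: P6 0.9656, P2 0.7267, P4 0.5620, P3 0.3661, P5 0.1850, P7 0.1584, P1 0.0362.
The surplus seats go to P6, P2, P4.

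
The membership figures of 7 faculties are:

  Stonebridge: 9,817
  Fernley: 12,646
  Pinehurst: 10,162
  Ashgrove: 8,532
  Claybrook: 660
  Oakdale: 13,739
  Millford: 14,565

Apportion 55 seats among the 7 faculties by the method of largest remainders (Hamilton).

Stonebridge: 8, Fernley: 10, Pinehurst: 8, Ashgrove: 7, Claybrook: 0, Oakdale: 11, Millford: 11

Total 70121; standard divisor 70121/55 ≈ 1274.927.
Standard quotas: Stonebridge 7.7000, Fernley 9.9190, Pinehurst 7.9707, Ashgrove 6.6921, Claybrook 0.5177, Oakdale 10.7763, Millford 11.4242.
Lower quotas: Stonebridge 7, Fernley 9, Pinehurst 7, Ashgrove 6, Claybrook 0, Oakdale 10, Millford 11 (sum 50, leaving 5 seats).
Remainders in descending order: Pinehurst 0.9707, Fernley 0.9190, Oakdale 0.7763, Stonebridge 0.7000, Ashgrove 0.6921, Claybrook 0.5177, Millford 0.4242.
The surplus seats go to Pinehurst, Fernley, Oakdale, Stonebridge, Ashgrove.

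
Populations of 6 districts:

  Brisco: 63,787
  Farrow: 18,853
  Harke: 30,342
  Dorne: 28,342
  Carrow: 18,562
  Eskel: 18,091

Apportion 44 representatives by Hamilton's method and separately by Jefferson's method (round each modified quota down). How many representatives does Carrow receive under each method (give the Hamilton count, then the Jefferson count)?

5 and 4

Hamilton: Brisco 16, Farrow 5, Harke 7, Dorne 7, Carrow 5, Eskel 4.
Jefferson: Brisco 16, Farrow 5, Harke 8, Dorne 7, Carrow 4, Eskel 4.
Carrow gets 5 under Hamilton and 4 under Jefferson.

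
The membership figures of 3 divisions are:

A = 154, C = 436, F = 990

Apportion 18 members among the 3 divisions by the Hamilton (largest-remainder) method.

A: 2, C: 5, F: 11

Standard divisor: 1580 ÷ 18 ≈ 87.778.
Standard quotas: A 1.754, C 4.967, F 11.278.
Lower quotas: A 1, C 4, F 11 (sum 16, leaving 2 seats).
Remainders in descending order: C 0.967, A 0.754, F 0.278.
The surplus seats go to C, A.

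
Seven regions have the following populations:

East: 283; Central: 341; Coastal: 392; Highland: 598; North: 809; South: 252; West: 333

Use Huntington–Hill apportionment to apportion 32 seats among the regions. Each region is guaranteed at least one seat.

With divisor 96: modified quotas East 2.948, Central 3.552, Coastal 4.083, Highland 6.229, North 8.427, South 2.625, West 3.469.
Geometric-mean thresholds: East √(2·3)=2.449, Central √(3·4)=3.464, Coastal √(4·5)=4.472, Highland √(6·7)=6.481, North √(8·9)=8.485, South √(2·3)=2.449, West √(3·4)=3.464.
Each quota rounded against its threshold gives East 3, Central 4, Coastal 4, Highland 6, North 8, South 3, West 4 (total 32).

East: 3; Central: 4; Coastal: 4; Highland: 6; North: 8; South: 3; West: 4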